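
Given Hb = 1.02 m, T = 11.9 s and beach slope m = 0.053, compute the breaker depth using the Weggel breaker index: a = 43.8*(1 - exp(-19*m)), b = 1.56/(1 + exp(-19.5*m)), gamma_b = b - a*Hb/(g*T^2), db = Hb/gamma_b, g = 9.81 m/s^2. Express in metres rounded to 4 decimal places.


a = 43.8 * (1 - exp(-19 * m))
exp(-19 * 0.053) = exp(-1.0070) = 0.365313
a = 43.8 * (1 - 0.365313) = 27.799278
b = 1.56 / (1 + exp(-19.5 * m))
exp(-19.5 * 0.053) = exp(-1.0335) = 0.355760
b = 1.56 / (1 + 0.355760) = 1.150646
Hb / (g * T^2) = 1.02 / (9.81 * 11.9^2) = 1.02 / 1389.1941 = 0.00073424
gamma_b = b - a * Hb/(g*T^2) = 1.150646 - 27.799278 * 0.00073424 = 1.130235
db = Hb / gamma_b = 1.02 / 1.130235
db = 0.9025 m

0.9025


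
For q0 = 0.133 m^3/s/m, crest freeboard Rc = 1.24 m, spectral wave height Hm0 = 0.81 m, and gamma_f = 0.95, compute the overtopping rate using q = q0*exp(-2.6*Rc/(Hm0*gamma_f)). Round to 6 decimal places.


q = q0 * exp(-2.6 * Rc / (Hm0 * gamma_f))
Exponent = -2.6 * 1.24 / (0.81 * 0.95)
= -2.6 * 1.24 / 0.7695
= -4.189734
exp(-4.189734) = 0.015150
q = 0.133 * 0.015150
q = 0.002015 m^3/s/m

0.002015


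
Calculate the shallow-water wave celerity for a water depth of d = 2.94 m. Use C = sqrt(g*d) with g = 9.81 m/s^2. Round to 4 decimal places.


Using the shallow-water approximation:
C = sqrt(g * d) = sqrt(9.81 * 2.94)
C = sqrt(28.8414)
C = 5.3704 m/s

5.3704


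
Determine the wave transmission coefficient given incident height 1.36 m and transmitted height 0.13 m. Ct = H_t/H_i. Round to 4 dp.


Ct = H_t / H_i
Ct = 0.13 / 1.36
Ct = 0.0956

0.0956


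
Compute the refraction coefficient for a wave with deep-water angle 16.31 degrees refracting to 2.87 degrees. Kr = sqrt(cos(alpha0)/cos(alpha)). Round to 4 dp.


Kr = sqrt(cos(alpha0) / cos(alpha))
cos(16.31) = 0.959756
cos(2.87) = 0.998746
Kr = sqrt(0.959756 / 0.998746)
Kr = sqrt(0.960962)
Kr = 0.9803

0.9803


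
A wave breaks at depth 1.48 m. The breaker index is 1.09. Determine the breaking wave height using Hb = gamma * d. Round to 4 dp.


Hb = gamma * d
Hb = 1.09 * 1.48
Hb = 1.6132 m

1.6132


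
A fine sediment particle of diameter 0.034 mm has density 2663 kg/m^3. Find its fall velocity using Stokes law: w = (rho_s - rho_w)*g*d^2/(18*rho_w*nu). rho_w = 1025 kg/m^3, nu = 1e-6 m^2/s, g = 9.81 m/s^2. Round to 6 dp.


w = (rho_s - rho_w) * g * d^2 / (18 * rho_w * nu)
d = 0.034 mm = 0.000034 m
rho_s - rho_w = 2663 - 1025 = 1638
Numerator = 1638 * 9.81 * (0.000034)^2 = 0.000018575510
Denominator = 18 * 1025 * 1e-6 = 0.018450
w = 0.001007 m/s

0.001007


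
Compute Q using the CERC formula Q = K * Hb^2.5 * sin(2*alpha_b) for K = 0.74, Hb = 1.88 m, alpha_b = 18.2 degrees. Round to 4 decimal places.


Q = K * Hb^2.5 * sin(2 * alpha_b)
Hb^2.5 = 1.88^2.5 = 4.846125
sin(2 * 18.2) = sin(36.4) = 0.593419
Q = 0.74 * 4.846125 * 0.593419
Q = 2.1281 m^3/s

2.1281


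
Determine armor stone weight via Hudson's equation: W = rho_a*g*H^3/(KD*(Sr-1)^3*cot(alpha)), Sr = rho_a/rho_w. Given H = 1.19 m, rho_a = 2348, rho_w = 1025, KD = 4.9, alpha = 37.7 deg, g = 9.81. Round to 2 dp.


Sr = rho_a / rho_w = 2348 / 1025 = 2.290732
(Sr - 1) = 1.290732
(Sr - 1)^3 = 2.150344
cot(37.7) = 1 / tan(37.7) = 1 / 0.772888 = 1.293849
Numerator = 2348 * 9.81 * 1.19^3 = 38815.7502
Denominator = 4.9 * 2.150344 * 1.293849 = 13.632878
W = 38815.7502 / 13.632878
W = 2847.22 N

2847.22


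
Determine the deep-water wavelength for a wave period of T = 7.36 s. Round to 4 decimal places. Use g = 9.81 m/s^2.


L0 = g * T^2 / (2 * pi)
L0 = 9.81 * 7.36^2 / (2 * pi)
L0 = 9.81 * 54.1696 / 6.28319
L0 = 531.4038 / 6.28319
L0 = 84.5755 m

84.5755


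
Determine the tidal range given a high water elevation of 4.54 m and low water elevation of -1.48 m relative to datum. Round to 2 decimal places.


Tidal range = High water - Low water
Tidal range = 4.54 - (-1.48)
Tidal range = 6.02 m

6.02


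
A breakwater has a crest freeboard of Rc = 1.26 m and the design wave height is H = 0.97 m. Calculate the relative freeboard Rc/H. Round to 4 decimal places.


Relative freeboard = Rc / H
= 1.26 / 0.97
= 1.2990

1.2990


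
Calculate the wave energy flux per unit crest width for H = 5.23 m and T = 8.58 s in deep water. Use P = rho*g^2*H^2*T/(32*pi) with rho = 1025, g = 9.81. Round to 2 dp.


P = rho * g^2 * H^2 * T / (32 * pi)
P = 1025 * 9.81^2 * 5.23^2 * 8.58 / (32 * pi)
P = 1025 * 96.2361 * 27.3529 * 8.58 / 100.53096
P = 230278.13 W/m

230278.13


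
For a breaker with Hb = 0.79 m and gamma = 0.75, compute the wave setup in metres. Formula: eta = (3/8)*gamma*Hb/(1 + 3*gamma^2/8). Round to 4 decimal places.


eta = (3/8) * gamma * Hb / (1 + 3*gamma^2/8)
Numerator = (3/8) * 0.75 * 0.79 = 0.222188
Denominator = 1 + 3*0.75^2/8 = 1 + 0.210938 = 1.210938
eta = 0.222188 / 1.210938
eta = 0.1835 m

0.1835


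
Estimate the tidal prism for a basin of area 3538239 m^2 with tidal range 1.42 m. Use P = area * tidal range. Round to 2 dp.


Tidal prism = Area * Tidal range
P = 3538239 * 1.42
P = 5024299.38 m^3

5024299.38


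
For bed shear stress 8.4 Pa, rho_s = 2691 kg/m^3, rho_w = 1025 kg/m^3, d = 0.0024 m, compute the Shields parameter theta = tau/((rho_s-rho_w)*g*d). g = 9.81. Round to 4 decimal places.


theta = tau / ((rho_s - rho_w) * g * d)
rho_s - rho_w = 2691 - 1025 = 1666
Denominator = 1666 * 9.81 * 0.0024 = 39.224304
theta = 8.4 / 39.224304
theta = 0.2142

0.2142


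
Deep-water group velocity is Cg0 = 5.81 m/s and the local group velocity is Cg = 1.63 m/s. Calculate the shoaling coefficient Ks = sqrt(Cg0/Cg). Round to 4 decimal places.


Ks = sqrt(Cg0 / Cg)
Ks = sqrt(5.81 / 1.63)
Ks = sqrt(3.5644)
Ks = 1.8880

1.8880


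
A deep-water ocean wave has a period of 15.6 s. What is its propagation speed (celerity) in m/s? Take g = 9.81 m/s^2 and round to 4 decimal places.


We use the deep-water celerity formula:
C = g * T / (2 * pi)
C = 9.81 * 15.6 / (2 * 3.14159...)
C = 153.036000 / 6.283185
C = 24.3564 m/s

24.3564


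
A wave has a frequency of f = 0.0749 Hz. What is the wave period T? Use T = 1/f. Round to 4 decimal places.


T = 1 / f
T = 1 / 0.0749
T = 13.3511 s

13.3511


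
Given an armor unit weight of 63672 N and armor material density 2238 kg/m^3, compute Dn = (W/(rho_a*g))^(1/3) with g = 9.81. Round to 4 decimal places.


V = W / (rho_a * g)
V = 63672 / (2238 * 9.81)
V = 63672 / 21954.78
V = 2.900143 m^3
Dn = V^(1/3) = 2.900143^(1/3)
Dn = 1.4261 m

1.4261


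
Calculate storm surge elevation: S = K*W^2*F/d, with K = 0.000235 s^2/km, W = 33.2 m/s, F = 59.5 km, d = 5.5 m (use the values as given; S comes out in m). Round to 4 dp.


S = K * W^2 * F / d
W^2 = 33.2^2 = 1102.24
S = 0.000235 * 1102.24 * 59.5 / 5.5
Numerator = 0.000235 * 1102.24 * 59.5 = 15.412071
S = 15.412071 / 5.5 = 2.8022 m

2.8022


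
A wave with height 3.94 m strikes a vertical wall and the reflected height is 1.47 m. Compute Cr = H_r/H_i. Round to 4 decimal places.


Cr = H_r / H_i
Cr = 1.47 / 3.94
Cr = 0.3731

0.3731


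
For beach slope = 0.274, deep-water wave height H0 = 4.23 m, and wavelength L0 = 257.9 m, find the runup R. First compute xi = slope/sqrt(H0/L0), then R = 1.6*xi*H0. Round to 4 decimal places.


xi = slope / sqrt(H0/L0)
H0/L0 = 4.23/257.9 = 0.016402
sqrt(0.016402) = 0.128069
xi = 0.274 / 0.128069 = 2.139469
R = 1.6 * xi * H0 = 1.6 * 2.139469 * 4.23
R = 14.4799 m

14.4799


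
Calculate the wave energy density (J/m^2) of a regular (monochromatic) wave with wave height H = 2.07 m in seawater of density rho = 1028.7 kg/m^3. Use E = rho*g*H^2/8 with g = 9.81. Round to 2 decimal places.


E = (1/8) * rho * g * H^2
E = (1/8) * 1028.7 * 9.81 * 2.07^2
E = 0.125 * 1028.7 * 9.81 * 4.2849
E = 5405.16 J/m^2

5405.16


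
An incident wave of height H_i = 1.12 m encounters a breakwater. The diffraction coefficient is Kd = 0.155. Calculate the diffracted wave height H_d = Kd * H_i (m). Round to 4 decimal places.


H_d = Kd * H_i
H_d = 0.155 * 1.12
H_d = 0.1736 m

0.1736


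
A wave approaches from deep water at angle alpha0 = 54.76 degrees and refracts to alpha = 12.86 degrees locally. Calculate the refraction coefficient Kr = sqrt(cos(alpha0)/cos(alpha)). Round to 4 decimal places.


Kr = sqrt(cos(alpha0) / cos(alpha))
cos(54.76) = 0.577003
cos(12.86) = 0.974917
Kr = sqrt(0.577003 / 0.974917)
Kr = sqrt(0.591848)
Kr = 0.7693

0.7693


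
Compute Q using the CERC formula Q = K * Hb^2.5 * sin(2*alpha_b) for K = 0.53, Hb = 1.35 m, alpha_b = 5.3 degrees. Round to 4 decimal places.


Q = K * Hb^2.5 * sin(2 * alpha_b)
Hb^2.5 = 1.35^2.5 = 2.117554
sin(2 * 5.3) = sin(10.6) = 0.183951
Q = 0.53 * 2.117554 * 0.183951
Q = 0.2064 m^3/s

0.2064


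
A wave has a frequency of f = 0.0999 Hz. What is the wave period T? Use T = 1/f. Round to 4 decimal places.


T = 1 / f
T = 1 / 0.0999
T = 10.0100 s

10.0100


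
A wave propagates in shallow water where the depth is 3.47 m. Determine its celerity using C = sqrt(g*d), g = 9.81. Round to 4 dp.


Using the shallow-water approximation:
C = sqrt(g * d) = sqrt(9.81 * 3.47)
C = sqrt(34.0407)
C = 5.8344 m/s

5.8344


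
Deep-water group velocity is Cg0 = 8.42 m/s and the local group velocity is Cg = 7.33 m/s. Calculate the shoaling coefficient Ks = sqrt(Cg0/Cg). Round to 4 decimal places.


Ks = sqrt(Cg0 / Cg)
Ks = sqrt(8.42 / 7.33)
Ks = sqrt(1.1487)
Ks = 1.0718

1.0718


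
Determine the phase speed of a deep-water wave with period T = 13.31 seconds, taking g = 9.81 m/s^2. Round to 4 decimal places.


We use the deep-water celerity formula:
C = g * T / (2 * pi)
C = 9.81 * 13.31 / (2 * 3.14159...)
C = 130.571100 / 6.283185
C = 20.7810 m/s

20.7810


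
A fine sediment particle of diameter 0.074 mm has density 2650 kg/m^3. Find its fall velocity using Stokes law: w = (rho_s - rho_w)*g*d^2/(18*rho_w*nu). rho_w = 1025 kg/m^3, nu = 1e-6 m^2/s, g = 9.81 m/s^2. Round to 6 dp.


w = (rho_s - rho_w) * g * d^2 / (18 * rho_w * nu)
d = 0.074 mm = 0.000074 m
rho_s - rho_w = 2650 - 1025 = 1625
Numerator = 1625 * 9.81 * (0.000074)^2 = 0.000087294285
Denominator = 18 * 1025 * 1e-6 = 0.018450
w = 0.004731 m/s

0.004731


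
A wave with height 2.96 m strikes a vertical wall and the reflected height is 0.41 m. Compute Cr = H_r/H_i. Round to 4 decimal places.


Cr = H_r / H_i
Cr = 0.41 / 2.96
Cr = 0.1385

0.1385


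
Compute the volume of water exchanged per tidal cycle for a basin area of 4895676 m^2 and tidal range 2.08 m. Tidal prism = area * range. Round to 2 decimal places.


Tidal prism = Area * Tidal range
P = 4895676 * 2.08
P = 10183006.08 m^3

10183006.08


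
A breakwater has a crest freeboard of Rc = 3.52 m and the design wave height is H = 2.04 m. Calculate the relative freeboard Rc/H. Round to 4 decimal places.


Relative freeboard = Rc / H
= 3.52 / 2.04
= 1.7255

1.7255


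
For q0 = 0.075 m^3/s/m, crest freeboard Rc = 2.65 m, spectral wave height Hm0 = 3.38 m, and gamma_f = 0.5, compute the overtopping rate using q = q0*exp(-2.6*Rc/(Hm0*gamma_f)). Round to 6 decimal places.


q = q0 * exp(-2.6 * Rc / (Hm0 * gamma_f))
Exponent = -2.6 * 2.65 / (3.38 * 0.5)
= -2.6 * 2.65 / 1.6900
= -4.076923
exp(-4.076923) = 0.016960
q = 0.075 * 0.016960
q = 0.001272 m^3/s/m

0.001272


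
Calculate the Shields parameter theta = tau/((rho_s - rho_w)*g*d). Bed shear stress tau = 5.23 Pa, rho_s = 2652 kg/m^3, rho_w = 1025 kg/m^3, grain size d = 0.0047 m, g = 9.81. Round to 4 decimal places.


theta = tau / ((rho_s - rho_w) * g * d)
rho_s - rho_w = 2652 - 1025 = 1627
Denominator = 1627 * 9.81 * 0.0047 = 75.016089
theta = 5.23 / 75.016089
theta = 0.0697

0.0697


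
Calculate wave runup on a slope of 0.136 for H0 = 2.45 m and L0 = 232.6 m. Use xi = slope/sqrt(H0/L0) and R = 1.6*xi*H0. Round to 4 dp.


xi = slope / sqrt(H0/L0)
H0/L0 = 2.45/232.6 = 0.010533
sqrt(0.010533) = 0.102631
xi = 0.136 / 0.102631 = 1.325137
R = 1.6 * xi * H0 = 1.6 * 1.325137 * 2.45
R = 5.1945 m

5.1945


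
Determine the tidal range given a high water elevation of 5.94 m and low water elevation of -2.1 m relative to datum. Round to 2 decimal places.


Tidal range = High water - Low water
Tidal range = 5.94 - (-2.1)
Tidal range = 8.04 m

8.04


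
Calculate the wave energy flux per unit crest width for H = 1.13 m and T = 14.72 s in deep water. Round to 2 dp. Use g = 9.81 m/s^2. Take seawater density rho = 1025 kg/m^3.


P = rho * g^2 * H^2 * T / (32 * pi)
P = 1025 * 9.81^2 * 1.13^2 * 14.72 / (32 * pi)
P = 1025 * 96.2361 * 1.2769 * 14.72 / 100.53096
P = 18442.79 W/m

18442.79


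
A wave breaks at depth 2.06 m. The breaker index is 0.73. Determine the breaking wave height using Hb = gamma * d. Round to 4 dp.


Hb = gamma * d
Hb = 0.73 * 2.06
Hb = 1.5038 m

1.5038


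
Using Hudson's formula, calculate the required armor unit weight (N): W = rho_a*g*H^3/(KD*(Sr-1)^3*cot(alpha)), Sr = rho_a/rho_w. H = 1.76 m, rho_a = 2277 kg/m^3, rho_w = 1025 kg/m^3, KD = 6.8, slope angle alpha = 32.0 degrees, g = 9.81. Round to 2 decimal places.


Sr = rho_a / rho_w = 2277 / 1025 = 2.221463
(Sr - 1) = 1.221463
(Sr - 1)^3 = 1.822390
cot(32.0) = 1 / tan(32.0) = 1 / 0.624869 = 1.600335
Numerator = 2277 * 9.81 * 1.76^3 = 121778.3377
Denominator = 6.8 * 1.822390 * 1.600335 = 19.831752
W = 121778.3377 / 19.831752
W = 6140.57 N

6140.57


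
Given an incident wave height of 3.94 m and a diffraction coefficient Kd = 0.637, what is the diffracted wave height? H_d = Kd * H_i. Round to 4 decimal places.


H_d = Kd * H_i
H_d = 0.637 * 3.94
H_d = 2.5098 m

2.5098


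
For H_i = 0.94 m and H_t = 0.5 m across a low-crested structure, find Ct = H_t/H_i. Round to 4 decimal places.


Ct = H_t / H_i
Ct = 0.5 / 0.94
Ct = 0.5319

0.5319


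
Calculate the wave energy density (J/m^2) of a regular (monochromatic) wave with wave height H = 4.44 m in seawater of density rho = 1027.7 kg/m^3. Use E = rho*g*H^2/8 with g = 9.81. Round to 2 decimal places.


E = (1/8) * rho * g * H^2
E = (1/8) * 1027.7 * 9.81 * 4.44^2
E = 0.125 * 1027.7 * 9.81 * 19.7136
E = 24843.42 J/m^2

24843.42


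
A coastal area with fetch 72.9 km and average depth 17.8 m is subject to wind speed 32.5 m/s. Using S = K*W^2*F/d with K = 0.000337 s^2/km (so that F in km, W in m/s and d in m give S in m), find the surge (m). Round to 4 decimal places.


S = K * W^2 * F / d
W^2 = 32.5^2 = 1056.25
S = 0.000337 * 1056.25 * 72.9 / 17.8
Numerator = 0.000337 * 1056.25 * 72.9 = 25.949211
S = 25.949211 / 17.8 = 1.4578 m

1.4578


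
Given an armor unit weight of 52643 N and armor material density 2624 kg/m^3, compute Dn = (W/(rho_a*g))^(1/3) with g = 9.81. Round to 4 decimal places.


V = W / (rho_a * g)
V = 52643 / (2624 * 9.81)
V = 52643 / 25741.44
V = 2.045068 m^3
Dn = V^(1/3) = 2.045068^(1/3)
Dn = 1.2693 m

1.2693


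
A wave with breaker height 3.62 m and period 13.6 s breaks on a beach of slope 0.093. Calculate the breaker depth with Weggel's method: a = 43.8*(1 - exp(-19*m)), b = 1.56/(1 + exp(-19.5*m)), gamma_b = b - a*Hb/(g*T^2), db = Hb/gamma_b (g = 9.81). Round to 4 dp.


a = 43.8 * (1 - exp(-19 * m))
exp(-19 * 0.093) = exp(-1.7670) = 0.170845
a = 43.8 * (1 - 0.170845) = 36.317000
b = 1.56 / (1 + exp(-19.5 * m))
exp(-19.5 * 0.093) = exp(-1.8135) = 0.163082
b = 1.56 / (1 + 0.163082) = 1.341264
Hb / (g * T^2) = 3.62 / (9.81 * 13.6^2) = 3.62 / 1814.4576 = 0.00199509
gamma_b = b - a * Hb/(g*T^2) = 1.341264 - 36.317000 * 0.00199509 = 1.268808
db = Hb / gamma_b = 3.62 / 1.268808
db = 2.8531 m

2.8531


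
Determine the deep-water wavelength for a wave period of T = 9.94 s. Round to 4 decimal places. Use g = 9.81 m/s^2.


L0 = g * T^2 / (2 * pi)
L0 = 9.81 * 9.94^2 / (2 * pi)
L0 = 9.81 * 98.8036 / 6.28319
L0 = 969.2633 / 6.28319
L0 = 154.2630 m

154.2630


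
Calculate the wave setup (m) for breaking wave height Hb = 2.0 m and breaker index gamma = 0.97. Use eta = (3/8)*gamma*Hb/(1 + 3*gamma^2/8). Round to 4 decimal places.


eta = (3/8) * gamma * Hb / (1 + 3*gamma^2/8)
Numerator = (3/8) * 0.97 * 2.0 = 0.727500
Denominator = 1 + 3*0.97^2/8 = 1 + 0.352838 = 1.352838
eta = 0.727500 / 1.352838
eta = 0.5378 m

0.5378


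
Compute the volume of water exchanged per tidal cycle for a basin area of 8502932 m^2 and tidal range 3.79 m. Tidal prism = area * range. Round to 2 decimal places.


Tidal prism = Area * Tidal range
P = 8502932 * 3.79
P = 32226112.28 m^3

32226112.28


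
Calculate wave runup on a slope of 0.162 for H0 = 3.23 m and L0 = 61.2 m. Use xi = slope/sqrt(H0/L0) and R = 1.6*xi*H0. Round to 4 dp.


xi = slope / sqrt(H0/L0)
H0/L0 = 3.23/61.2 = 0.052778
sqrt(0.052778) = 0.229734
xi = 0.162 / 0.229734 = 0.705163
R = 1.6 * xi * H0 = 1.6 * 0.705163 * 3.23
R = 3.6443 m

3.6443


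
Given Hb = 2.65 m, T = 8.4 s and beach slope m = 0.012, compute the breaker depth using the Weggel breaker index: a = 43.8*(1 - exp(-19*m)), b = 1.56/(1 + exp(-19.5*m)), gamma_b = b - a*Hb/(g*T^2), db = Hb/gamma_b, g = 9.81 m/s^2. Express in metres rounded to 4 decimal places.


a = 43.8 * (1 - exp(-19 * m))
exp(-19 * 0.012) = exp(-0.2280) = 0.796124
a = 43.8 * (1 - 0.796124) = 8.929757
b = 1.56 / (1 + exp(-19.5 * m))
exp(-19.5 * 0.012) = exp(-0.2340) = 0.791362
b = 1.56 / (1 + 0.791362) = 0.870846
Hb / (g * T^2) = 2.65 / (9.81 * 8.4^2) = 2.65 / 692.1936 = 0.00382841
gamma_b = b - a * Hb/(g*T^2) = 0.870846 - 8.929757 * 0.00382841 = 0.836659
db = Hb / gamma_b = 2.65 / 0.836659
db = 3.1674 m

3.1674


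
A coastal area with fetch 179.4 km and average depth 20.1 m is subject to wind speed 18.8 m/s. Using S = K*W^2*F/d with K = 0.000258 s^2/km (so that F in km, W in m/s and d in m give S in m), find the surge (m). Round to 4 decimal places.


S = K * W^2 * F / d
W^2 = 18.8^2 = 353.44
S = 0.000258 * 353.44 * 179.4 / 20.1
Numerator = 0.000258 * 353.44 * 179.4 = 16.359041
S = 16.359041 / 20.1 = 0.8139 m

0.8139


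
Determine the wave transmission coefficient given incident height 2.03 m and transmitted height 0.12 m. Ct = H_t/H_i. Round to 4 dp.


Ct = H_t / H_i
Ct = 0.12 / 2.03
Ct = 0.0591

0.0591


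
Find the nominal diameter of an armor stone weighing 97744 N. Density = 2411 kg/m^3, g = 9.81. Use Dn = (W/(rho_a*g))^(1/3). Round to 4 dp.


V = W / (rho_a * g)
V = 97744 / (2411 * 9.81)
V = 97744 / 23651.91
V = 4.132605 m^3
Dn = V^(1/3) = 4.132605^(1/3)
Dn = 1.6048 m

1.6048


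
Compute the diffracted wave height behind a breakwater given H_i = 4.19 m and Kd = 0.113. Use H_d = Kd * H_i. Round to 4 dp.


H_d = Kd * H_i
H_d = 0.113 * 4.19
H_d = 0.4735 m

0.4735


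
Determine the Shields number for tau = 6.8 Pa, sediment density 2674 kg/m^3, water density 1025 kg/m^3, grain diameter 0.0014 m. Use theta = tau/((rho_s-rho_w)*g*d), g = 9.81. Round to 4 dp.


theta = tau / ((rho_s - rho_w) * g * d)
rho_s - rho_w = 2674 - 1025 = 1649
Denominator = 1649 * 9.81 * 0.0014 = 22.647366
theta = 6.8 / 22.647366
theta = 0.3003

0.3003


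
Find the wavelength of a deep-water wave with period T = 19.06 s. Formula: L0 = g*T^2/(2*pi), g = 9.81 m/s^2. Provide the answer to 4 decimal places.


L0 = g * T^2 / (2 * pi)
L0 = 9.81 * 19.06^2 / (2 * pi)
L0 = 9.81 * 363.2836 / 6.28319
L0 = 3563.8121 / 6.28319
L0 = 567.1983 m

567.1983


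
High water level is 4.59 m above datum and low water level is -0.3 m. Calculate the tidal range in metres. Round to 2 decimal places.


Tidal range = High water - Low water
Tidal range = 4.59 - (-0.3)
Tidal range = 4.89 m

4.89


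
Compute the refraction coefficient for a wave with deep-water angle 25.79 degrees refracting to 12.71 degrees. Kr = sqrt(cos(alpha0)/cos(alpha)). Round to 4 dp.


Kr = sqrt(cos(alpha0) / cos(alpha))
cos(25.79) = 0.900395
cos(12.71) = 0.975496
Kr = sqrt(0.900395 / 0.975496)
Kr = sqrt(0.923012)
Kr = 0.9607

0.9607


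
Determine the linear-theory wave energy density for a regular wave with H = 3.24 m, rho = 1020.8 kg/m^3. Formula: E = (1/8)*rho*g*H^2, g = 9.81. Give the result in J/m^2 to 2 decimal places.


E = (1/8) * rho * g * H^2
E = (1/8) * 1020.8 * 9.81 * 3.24^2
E = 0.125 * 1020.8 * 9.81 * 10.4976
E = 13140.43 J/m^2

13140.43


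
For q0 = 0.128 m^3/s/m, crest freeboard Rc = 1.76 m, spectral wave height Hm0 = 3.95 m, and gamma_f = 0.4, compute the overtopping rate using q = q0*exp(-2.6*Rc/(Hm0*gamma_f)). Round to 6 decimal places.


q = q0 * exp(-2.6 * Rc / (Hm0 * gamma_f))
Exponent = -2.6 * 1.76 / (3.95 * 0.4)
= -2.6 * 1.76 / 1.5800
= -2.896203
exp(-2.896203) = 0.055233
q = 0.128 * 0.055233
q = 0.007070 m^3/s/m

0.007070


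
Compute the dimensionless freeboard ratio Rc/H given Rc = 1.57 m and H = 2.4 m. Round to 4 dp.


Relative freeboard = Rc / H
= 1.57 / 2.4
= 0.6542

0.6542


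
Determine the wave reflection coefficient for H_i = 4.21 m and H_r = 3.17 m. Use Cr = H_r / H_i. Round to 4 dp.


Cr = H_r / H_i
Cr = 3.17 / 4.21
Cr = 0.7530

0.7530


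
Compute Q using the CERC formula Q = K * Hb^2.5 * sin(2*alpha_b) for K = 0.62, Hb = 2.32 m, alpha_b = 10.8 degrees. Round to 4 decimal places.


Q = K * Hb^2.5 * sin(2 * alpha_b)
Hb^2.5 = 2.32^2.5 = 8.198227
sin(2 * 10.8) = sin(21.6) = 0.368125
Q = 0.62 * 8.198227 * 0.368125
Q = 1.8711 m^3/s

1.8711


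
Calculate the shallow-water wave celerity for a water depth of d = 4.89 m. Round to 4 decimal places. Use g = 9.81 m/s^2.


Using the shallow-water approximation:
C = sqrt(g * d) = sqrt(9.81 * 4.89)
C = sqrt(47.9709)
C = 6.9261 m/s

6.9261


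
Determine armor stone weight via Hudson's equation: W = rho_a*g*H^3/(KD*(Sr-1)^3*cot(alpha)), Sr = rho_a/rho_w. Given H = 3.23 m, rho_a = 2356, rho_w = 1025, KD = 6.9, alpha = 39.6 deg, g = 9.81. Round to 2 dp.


Sr = rho_a / rho_w = 2356 / 1025 = 2.298537
(Sr - 1) = 1.298537
(Sr - 1)^3 = 2.189589
cot(39.6) = 1 / tan(39.6) = 1 / 0.827272 = 1.208792
Numerator = 2356 * 9.81 * 3.23^3 = 778846.4783
Denominator = 6.9 * 2.189589 * 1.208792 = 18.262632
W = 778846.4783 / 18.262632
W = 42647.00 N

42647.00


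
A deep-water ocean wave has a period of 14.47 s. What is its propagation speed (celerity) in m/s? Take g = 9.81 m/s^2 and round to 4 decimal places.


We use the deep-water celerity formula:
C = g * T / (2 * pi)
C = 9.81 * 14.47 / (2 * 3.14159...)
C = 141.950700 / 6.283185
C = 22.5922 m/s

22.5922


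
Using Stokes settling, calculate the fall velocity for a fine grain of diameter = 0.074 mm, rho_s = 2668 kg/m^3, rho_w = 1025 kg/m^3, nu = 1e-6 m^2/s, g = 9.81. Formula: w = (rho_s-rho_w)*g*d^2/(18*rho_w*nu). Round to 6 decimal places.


w = (rho_s - rho_w) * g * d^2 / (18 * rho_w * nu)
d = 0.074 mm = 0.000074 m
rho_s - rho_w = 2668 - 1025 = 1643
Numerator = 1643 * 9.81 * (0.000074)^2 = 0.000088261237
Denominator = 18 * 1025 * 1e-6 = 0.018450
w = 0.004784 m/s

0.004784


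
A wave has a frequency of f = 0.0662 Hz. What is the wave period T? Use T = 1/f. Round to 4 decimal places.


T = 1 / f
T = 1 / 0.0662
T = 15.1057 s

15.1057


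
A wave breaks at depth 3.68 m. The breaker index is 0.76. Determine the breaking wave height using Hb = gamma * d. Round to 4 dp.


Hb = gamma * d
Hb = 0.76 * 3.68
Hb = 2.7968 m

2.7968


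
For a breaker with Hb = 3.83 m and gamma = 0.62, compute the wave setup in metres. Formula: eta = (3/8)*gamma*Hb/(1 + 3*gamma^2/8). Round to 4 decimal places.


eta = (3/8) * gamma * Hb / (1 + 3*gamma^2/8)
Numerator = (3/8) * 0.62 * 3.83 = 0.890475
Denominator = 1 + 3*0.62^2/8 = 1 + 0.144150 = 1.144150
eta = 0.890475 / 1.144150
eta = 0.7783 m

0.7783


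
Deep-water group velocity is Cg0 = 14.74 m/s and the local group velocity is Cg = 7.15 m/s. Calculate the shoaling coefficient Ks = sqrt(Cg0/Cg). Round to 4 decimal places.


Ks = sqrt(Cg0 / Cg)
Ks = sqrt(14.74 / 7.15)
Ks = sqrt(2.0615)
Ks = 1.4358

1.4358


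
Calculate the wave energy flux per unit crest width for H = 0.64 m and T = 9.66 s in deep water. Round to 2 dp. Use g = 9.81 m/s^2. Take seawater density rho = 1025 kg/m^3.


P = rho * g^2 * H^2 * T / (32 * pi)
P = 1025 * 9.81^2 * 0.64^2 * 9.66 / (32 * pi)
P = 1025 * 96.2361 * 0.4096 * 9.66 / 100.53096
P = 3882.39 W/m

3882.39


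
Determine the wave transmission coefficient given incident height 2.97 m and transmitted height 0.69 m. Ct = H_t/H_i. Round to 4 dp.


Ct = H_t / H_i
Ct = 0.69 / 2.97
Ct = 0.2323

0.2323


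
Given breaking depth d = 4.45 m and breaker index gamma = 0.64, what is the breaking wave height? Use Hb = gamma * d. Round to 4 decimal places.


Hb = gamma * d
Hb = 0.64 * 4.45
Hb = 2.8480 m

2.8480


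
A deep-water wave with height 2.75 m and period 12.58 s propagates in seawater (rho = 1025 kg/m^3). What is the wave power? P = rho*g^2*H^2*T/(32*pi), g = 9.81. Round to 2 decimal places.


P = rho * g^2 * H^2 * T / (32 * pi)
P = 1025 * 9.81^2 * 2.75^2 * 12.58 / (32 * pi)
P = 1025 * 96.2361 * 7.5625 * 12.58 / 100.53096
P = 93348.65 W/m

93348.65


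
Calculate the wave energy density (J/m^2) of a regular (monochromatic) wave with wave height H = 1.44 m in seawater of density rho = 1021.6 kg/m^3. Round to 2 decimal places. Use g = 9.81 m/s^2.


E = (1/8) * rho * g * H^2
E = (1/8) * 1021.6 * 9.81 * 1.44^2
E = 0.125 * 1021.6 * 9.81 * 2.0736
E = 2597.68 J/m^2

2597.68


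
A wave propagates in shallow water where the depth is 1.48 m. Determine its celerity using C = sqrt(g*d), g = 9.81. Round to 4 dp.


Using the shallow-water approximation:
C = sqrt(g * d) = sqrt(9.81 * 1.48)
C = sqrt(14.5188)
C = 3.8104 m/s

3.8104


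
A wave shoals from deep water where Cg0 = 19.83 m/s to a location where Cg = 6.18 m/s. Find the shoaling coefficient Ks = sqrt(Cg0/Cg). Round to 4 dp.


Ks = sqrt(Cg0 / Cg)
Ks = sqrt(19.83 / 6.18)
Ks = sqrt(3.2087)
Ks = 1.7913

1.7913


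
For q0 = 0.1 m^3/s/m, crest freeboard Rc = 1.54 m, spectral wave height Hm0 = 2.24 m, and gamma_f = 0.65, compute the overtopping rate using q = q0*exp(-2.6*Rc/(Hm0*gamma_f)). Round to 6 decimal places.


q = q0 * exp(-2.6 * Rc / (Hm0 * gamma_f))
Exponent = -2.6 * 1.54 / (2.24 * 0.65)
= -2.6 * 1.54 / 1.4560
= -2.750000
exp(-2.750000) = 0.063928
q = 0.1 * 0.063928
q = 0.006393 m^3/s/m

0.006393


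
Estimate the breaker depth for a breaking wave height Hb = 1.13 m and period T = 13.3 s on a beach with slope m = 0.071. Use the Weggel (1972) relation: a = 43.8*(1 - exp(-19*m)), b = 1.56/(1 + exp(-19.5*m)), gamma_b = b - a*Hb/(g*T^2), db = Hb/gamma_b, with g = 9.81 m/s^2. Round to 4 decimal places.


a = 43.8 * (1 - exp(-19 * m))
exp(-19 * 0.071) = exp(-1.3490) = 0.259500
a = 43.8 * (1 - 0.259500) = 32.433916
b = 1.56 / (1 + exp(-19.5 * m))
exp(-19.5 * 0.071) = exp(-1.3845) = 0.250449
b = 1.56 / (1 + 0.250449) = 1.247552
Hb / (g * T^2) = 1.13 / (9.81 * 13.3^2) = 1.13 / 1735.2909 = 0.00065119
gamma_b = b - a * Hb/(g*T^2) = 1.247552 - 32.433916 * 0.00065119 = 1.226431
db = Hb / gamma_b = 1.13 / 1.226431
db = 0.9214 m

0.9214


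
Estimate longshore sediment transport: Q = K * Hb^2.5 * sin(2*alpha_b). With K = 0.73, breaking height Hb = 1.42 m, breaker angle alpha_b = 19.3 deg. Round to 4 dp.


Q = K * Hb^2.5 * sin(2 * alpha_b)
Hb^2.5 = 1.42^2.5 = 2.402818
sin(2 * 19.3) = sin(38.6) = 0.623880
Q = 0.73 * 2.402818 * 0.623880
Q = 1.0943 m^3/s

1.0943


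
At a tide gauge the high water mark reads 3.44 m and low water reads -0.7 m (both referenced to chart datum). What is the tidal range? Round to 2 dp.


Tidal range = High water - Low water
Tidal range = 3.44 - (-0.7)
Tidal range = 4.14 m

4.14


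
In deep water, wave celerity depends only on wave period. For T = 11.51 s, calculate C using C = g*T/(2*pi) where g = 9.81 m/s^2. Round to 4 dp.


We use the deep-water celerity formula:
C = g * T / (2 * pi)
C = 9.81 * 11.51 / (2 * 3.14159...)
C = 112.913100 / 6.283185
C = 17.9707 m/s

17.9707


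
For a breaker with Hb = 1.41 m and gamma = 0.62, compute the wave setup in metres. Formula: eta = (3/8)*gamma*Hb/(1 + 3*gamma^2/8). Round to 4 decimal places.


eta = (3/8) * gamma * Hb / (1 + 3*gamma^2/8)
Numerator = (3/8) * 0.62 * 1.41 = 0.327825
Denominator = 1 + 3*0.62^2/8 = 1 + 0.144150 = 1.144150
eta = 0.327825 / 1.144150
eta = 0.2865 m

0.2865


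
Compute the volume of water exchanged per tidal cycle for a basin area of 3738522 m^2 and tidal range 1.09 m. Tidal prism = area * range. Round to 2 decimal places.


Tidal prism = Area * Tidal range
P = 3738522 * 1.09
P = 4074988.98 m^3

4074988.98


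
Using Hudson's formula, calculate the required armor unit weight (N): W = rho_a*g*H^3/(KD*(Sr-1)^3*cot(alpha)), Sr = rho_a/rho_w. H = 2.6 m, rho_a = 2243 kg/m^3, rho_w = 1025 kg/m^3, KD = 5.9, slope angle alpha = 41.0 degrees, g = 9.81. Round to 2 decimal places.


Sr = rho_a / rho_w = 2243 / 1025 = 2.188293
(Sr - 1) = 1.188293
(Sr - 1)^3 = 1.677916
cot(41.0) = 1 / tan(41.0) = 1 / 0.869287 = 1.150368
Numerator = 2243 * 9.81 * 2.6^3 = 386739.3161
Denominator = 5.9 * 1.677916 * 1.150368 = 11.388309
W = 386739.3161 / 11.388309
W = 33959.33 N

33959.33


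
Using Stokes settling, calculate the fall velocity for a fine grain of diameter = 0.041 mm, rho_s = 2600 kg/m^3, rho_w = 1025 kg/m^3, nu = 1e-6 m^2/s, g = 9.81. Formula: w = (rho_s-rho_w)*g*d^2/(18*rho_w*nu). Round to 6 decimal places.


w = (rho_s - rho_w) * g * d^2 / (18 * rho_w * nu)
d = 0.041 mm = 0.000041 m
rho_s - rho_w = 2600 - 1025 = 1575
Numerator = 1575 * 9.81 * (0.000041)^2 = 0.000025972711
Denominator = 18 * 1025 * 1e-6 = 0.018450
w = 0.001408 m/s

0.001408


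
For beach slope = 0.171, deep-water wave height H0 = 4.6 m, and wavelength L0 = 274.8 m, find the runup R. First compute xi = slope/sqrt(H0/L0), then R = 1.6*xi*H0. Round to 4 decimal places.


xi = slope / sqrt(H0/L0)
H0/L0 = 4.6/274.8 = 0.016739
sqrt(0.016739) = 0.129381
xi = 0.171 / 0.129381 = 1.321678
R = 1.6 * xi * H0 = 1.6 * 1.321678 * 4.6
R = 9.7275 m

9.7275


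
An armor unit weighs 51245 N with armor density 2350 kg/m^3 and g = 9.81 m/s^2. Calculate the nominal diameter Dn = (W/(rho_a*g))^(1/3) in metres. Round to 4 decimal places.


V = W / (rho_a * g)
V = 51245 / (2350 * 9.81)
V = 51245 / 23053.50
V = 2.222873 m^3
Dn = V^(1/3) = 2.222873^(1/3)
Dn = 1.3051 m

1.3051


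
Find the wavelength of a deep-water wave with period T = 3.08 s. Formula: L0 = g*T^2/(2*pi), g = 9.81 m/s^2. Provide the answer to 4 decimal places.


L0 = g * T^2 / (2 * pi)
L0 = 9.81 * 3.08^2 / (2 * pi)
L0 = 9.81 * 9.4864 / 6.28319
L0 = 93.0616 / 6.28319
L0 = 14.8112 m

14.8112


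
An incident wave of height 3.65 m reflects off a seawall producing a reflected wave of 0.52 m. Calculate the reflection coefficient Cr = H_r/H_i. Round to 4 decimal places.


Cr = H_r / H_i
Cr = 0.52 / 3.65
Cr = 0.1425

0.1425


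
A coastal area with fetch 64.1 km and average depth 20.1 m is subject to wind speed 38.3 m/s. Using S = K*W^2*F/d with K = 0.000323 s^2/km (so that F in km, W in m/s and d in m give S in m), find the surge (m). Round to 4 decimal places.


S = K * W^2 * F / d
W^2 = 38.3^2 = 1466.89
S = 0.000323 * 1466.89 * 64.1 / 20.1
Numerator = 0.000323 * 1466.89 * 64.1 = 30.370931
S = 30.370931 / 20.1 = 1.5110 m

1.5110


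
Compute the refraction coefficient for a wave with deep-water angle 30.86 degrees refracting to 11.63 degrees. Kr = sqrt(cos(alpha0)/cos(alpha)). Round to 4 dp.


Kr = sqrt(cos(alpha0) / cos(alpha))
cos(30.86) = 0.858423
cos(11.63) = 0.979470
Kr = sqrt(0.858423 / 0.979470)
Kr = sqrt(0.876416)
Kr = 0.9362

0.9362


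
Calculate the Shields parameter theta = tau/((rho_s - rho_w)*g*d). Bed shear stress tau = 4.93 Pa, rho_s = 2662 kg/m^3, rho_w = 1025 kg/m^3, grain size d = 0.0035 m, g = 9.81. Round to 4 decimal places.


theta = tau / ((rho_s - rho_w) * g * d)
rho_s - rho_w = 2662 - 1025 = 1637
Denominator = 1637 * 9.81 * 0.0035 = 56.206395
theta = 4.93 / 56.206395
theta = 0.0877

0.0877


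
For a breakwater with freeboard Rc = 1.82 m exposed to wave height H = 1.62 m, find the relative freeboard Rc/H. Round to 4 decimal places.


Relative freeboard = Rc / H
= 1.82 / 1.62
= 1.1235

1.1235


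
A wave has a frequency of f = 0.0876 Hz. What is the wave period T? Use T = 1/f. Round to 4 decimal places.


T = 1 / f
T = 1 / 0.0876
T = 11.4155 s

11.4155


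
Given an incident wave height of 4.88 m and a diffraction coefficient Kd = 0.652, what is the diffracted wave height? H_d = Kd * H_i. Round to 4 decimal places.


H_d = Kd * H_i
H_d = 0.652 * 4.88
H_d = 3.1818 m

3.1818


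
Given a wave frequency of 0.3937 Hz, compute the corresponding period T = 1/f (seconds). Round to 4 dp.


T = 1 / f
T = 1 / 0.3937
T = 2.5400 s

2.5400


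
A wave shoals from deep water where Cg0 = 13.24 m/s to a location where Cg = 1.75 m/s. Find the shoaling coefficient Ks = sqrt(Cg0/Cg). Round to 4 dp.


Ks = sqrt(Cg0 / Cg)
Ks = sqrt(13.24 / 1.75)
Ks = sqrt(7.5657)
Ks = 2.7506

2.7506


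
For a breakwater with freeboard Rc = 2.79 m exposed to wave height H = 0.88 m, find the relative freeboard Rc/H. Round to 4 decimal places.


Relative freeboard = Rc / H
= 2.79 / 0.88
= 3.1705

3.1705


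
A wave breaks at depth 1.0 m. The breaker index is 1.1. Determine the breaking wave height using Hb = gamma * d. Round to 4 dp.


Hb = gamma * d
Hb = 1.1 * 1.0
Hb = 1.1000 m

1.1000


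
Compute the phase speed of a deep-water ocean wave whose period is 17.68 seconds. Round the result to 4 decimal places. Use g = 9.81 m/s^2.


We use the deep-water celerity formula:
C = g * T / (2 * pi)
C = 9.81 * 17.68 / (2 * 3.14159...)
C = 173.440800 / 6.283185
C = 27.6040 m/s

27.6040


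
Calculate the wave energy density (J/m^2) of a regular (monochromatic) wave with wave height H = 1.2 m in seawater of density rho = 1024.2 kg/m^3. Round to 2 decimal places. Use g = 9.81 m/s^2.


E = (1/8) * rho * g * H^2
E = (1/8) * 1024.2 * 9.81 * 1.2^2
E = 0.125 * 1024.2 * 9.81 * 1.4400
E = 1808.53 J/m^2

1808.53


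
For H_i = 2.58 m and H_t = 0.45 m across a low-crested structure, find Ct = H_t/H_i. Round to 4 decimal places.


Ct = H_t / H_i
Ct = 0.45 / 2.58
Ct = 0.1744

0.1744


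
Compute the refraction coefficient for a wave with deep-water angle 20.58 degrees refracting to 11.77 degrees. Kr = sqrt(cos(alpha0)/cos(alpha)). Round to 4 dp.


Kr = sqrt(cos(alpha0) / cos(alpha))
cos(20.58) = 0.936182
cos(11.77) = 0.978974
Kr = sqrt(0.936182 / 0.978974)
Kr = sqrt(0.956289)
Kr = 0.9779

0.9779


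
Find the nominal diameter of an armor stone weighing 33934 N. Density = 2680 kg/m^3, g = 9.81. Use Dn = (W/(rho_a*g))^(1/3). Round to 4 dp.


V = W / (rho_a * g)
V = 33934 / (2680 * 9.81)
V = 33934 / 26290.80
V = 1.290718 m^3
Dn = V^(1/3) = 1.290718^(1/3)
Dn = 1.0888 m

1.0888


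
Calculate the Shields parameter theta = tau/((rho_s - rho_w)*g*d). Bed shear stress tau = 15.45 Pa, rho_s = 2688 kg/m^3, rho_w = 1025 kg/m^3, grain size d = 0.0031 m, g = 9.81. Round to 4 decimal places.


theta = tau / ((rho_s - rho_w) * g * d)
rho_s - rho_w = 2688 - 1025 = 1663
Denominator = 1663 * 9.81 * 0.0031 = 50.573493
theta = 15.45 / 50.573493
theta = 0.3055

0.3055


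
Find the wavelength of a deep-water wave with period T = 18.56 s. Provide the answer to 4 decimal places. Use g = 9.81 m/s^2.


L0 = g * T^2 / (2 * pi)
L0 = 9.81 * 18.56^2 / (2 * pi)
L0 = 9.81 * 344.4736 / 6.28319
L0 = 3379.2860 / 6.28319
L0 = 537.8301 m

537.8301


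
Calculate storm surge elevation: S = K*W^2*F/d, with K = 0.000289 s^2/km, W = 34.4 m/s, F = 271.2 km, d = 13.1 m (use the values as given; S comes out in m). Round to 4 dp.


S = K * W^2 * F / d
W^2 = 34.4^2 = 1183.36
S = 0.000289 * 1183.36 * 271.2 / 13.1
Numerator = 0.000289 * 1183.36 * 271.2 = 92.747970
S = 92.747970 / 13.1 = 7.0800 m

7.0800


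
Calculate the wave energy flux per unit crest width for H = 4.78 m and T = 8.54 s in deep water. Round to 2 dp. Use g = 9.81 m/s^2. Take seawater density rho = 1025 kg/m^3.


P = rho * g^2 * H^2 * T / (32 * pi)
P = 1025 * 9.81^2 * 4.78^2 * 8.54 / (32 * pi)
P = 1025 * 96.2361 * 22.8484 * 8.54 / 100.53096
P = 191458.96 W/m

191458.96


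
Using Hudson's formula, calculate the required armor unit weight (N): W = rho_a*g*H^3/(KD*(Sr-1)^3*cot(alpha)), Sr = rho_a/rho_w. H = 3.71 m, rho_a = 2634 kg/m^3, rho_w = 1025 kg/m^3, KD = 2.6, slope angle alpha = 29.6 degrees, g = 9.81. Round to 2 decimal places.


Sr = rho_a / rho_w = 2634 / 1025 = 2.569756
(Sr - 1) = 1.569756
(Sr - 1)^3 = 3.868090
cot(29.6) = 1 / tan(29.6) = 1 / 0.568079 = 1.760318
Numerator = 2634 * 9.81 * 3.71^3 = 1319491.2264
Denominator = 2.6 * 3.868090 * 1.760318 = 17.703580
W = 1319491.2264 / 17.703580
W = 74532.45 N

74532.45


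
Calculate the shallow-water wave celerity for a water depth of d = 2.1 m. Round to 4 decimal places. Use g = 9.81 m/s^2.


Using the shallow-water approximation:
C = sqrt(g * d) = sqrt(9.81 * 2.1)
C = sqrt(20.6010)
C = 4.5388 m/s

4.5388


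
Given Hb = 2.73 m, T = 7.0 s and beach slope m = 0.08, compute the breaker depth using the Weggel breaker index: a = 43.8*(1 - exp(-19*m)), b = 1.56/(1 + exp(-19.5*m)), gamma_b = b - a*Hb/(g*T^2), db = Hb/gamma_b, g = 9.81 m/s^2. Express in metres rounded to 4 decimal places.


a = 43.8 * (1 - exp(-19 * m))
exp(-19 * 0.08) = exp(-1.5200) = 0.218712
a = 43.8 * (1 - 0.218712) = 34.220419
b = 1.56 / (1 + exp(-19.5 * m))
exp(-19.5 * 0.08) = exp(-1.5600) = 0.210136
b = 1.56 / (1 + 0.210136) = 1.289111
Hb / (g * T^2) = 2.73 / (9.81 * 7.0^2) = 2.73 / 480.6900 = 0.00567934
gamma_b = b - a * Hb/(g*T^2) = 1.289111 - 34.220419 * 0.00567934 = 1.094762
db = Hb / gamma_b = 2.73 / 1.094762
db = 2.4937 m

2.4937


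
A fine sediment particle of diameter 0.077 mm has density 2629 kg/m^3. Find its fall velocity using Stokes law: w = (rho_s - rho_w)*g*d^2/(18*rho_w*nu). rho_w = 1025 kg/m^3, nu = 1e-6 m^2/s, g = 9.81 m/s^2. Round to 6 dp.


w = (rho_s - rho_w) * g * d^2 / (18 * rho_w * nu)
d = 0.077 mm = 0.000077 m
rho_s - rho_w = 2629 - 1025 = 1604
Numerator = 1604 * 9.81 * (0.000077)^2 = 0.000093294238
Denominator = 18 * 1025 * 1e-6 = 0.018450
w = 0.005057 m/s

0.005057


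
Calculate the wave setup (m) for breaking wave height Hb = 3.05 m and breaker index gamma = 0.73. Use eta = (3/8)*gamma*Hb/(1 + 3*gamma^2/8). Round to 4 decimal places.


eta = (3/8) * gamma * Hb / (1 + 3*gamma^2/8)
Numerator = (3/8) * 0.73 * 3.05 = 0.834937
Denominator = 1 + 3*0.73^2/8 = 1 + 0.199838 = 1.199838
eta = 0.834937 / 1.199838
eta = 0.6959 m

0.6959


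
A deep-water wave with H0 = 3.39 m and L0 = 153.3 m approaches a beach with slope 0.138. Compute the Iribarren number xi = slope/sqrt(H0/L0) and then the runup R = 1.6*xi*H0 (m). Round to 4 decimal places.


xi = slope / sqrt(H0/L0)
H0/L0 = 3.39/153.3 = 0.022114
sqrt(0.022114) = 0.148706
xi = 0.138 / 0.148706 = 0.928005
R = 1.6 * xi * H0 = 1.6 * 0.928005 * 3.39
R = 5.0335 m

5.0335


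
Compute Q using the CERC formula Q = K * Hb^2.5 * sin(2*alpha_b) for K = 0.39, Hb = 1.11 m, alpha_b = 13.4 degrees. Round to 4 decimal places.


Q = K * Hb^2.5 * sin(2 * alpha_b)
Hb^2.5 = 1.11^2.5 = 1.298098
sin(2 * 13.4) = sin(26.8) = 0.450878
Q = 0.39 * 1.298098 * 0.450878
Q = 0.2283 m^3/s

0.2283


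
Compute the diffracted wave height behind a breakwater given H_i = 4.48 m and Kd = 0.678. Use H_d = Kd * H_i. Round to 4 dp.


H_d = Kd * H_i
H_d = 0.678 * 4.48
H_d = 3.0374 m

3.0374


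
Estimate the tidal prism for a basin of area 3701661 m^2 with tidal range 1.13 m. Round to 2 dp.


Tidal prism = Area * Tidal range
P = 3701661 * 1.13
P = 4182876.93 m^3

4182876.93


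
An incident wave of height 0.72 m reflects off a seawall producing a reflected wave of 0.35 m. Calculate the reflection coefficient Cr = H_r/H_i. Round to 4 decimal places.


Cr = H_r / H_i
Cr = 0.35 / 0.72
Cr = 0.4861

0.4861


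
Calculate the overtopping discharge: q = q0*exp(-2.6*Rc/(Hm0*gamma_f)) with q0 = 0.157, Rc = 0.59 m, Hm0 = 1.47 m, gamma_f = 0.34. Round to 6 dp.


q = q0 * exp(-2.6 * Rc / (Hm0 * gamma_f))
Exponent = -2.6 * 0.59 / (1.47 * 0.34)
= -2.6 * 0.59 / 0.4998
= -3.069228
exp(-3.069228) = 0.046457
q = 0.157 * 0.046457
q = 0.007294 m^3/s/m

0.007294
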